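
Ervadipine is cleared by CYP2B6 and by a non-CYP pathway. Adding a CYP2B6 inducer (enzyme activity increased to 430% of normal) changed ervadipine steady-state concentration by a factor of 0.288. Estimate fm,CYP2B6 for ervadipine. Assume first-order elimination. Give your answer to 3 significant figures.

Let x = fm,CYP2B6. Because steady-state concentration ∝ 1/CL, relative clearance rose to 1/0.288 = 3.472.
Setting x·4.3 + (1 − x) = 3.472 and solving: x = (3.472 − 1)/(4.3 − 1) = 0.749.

0.749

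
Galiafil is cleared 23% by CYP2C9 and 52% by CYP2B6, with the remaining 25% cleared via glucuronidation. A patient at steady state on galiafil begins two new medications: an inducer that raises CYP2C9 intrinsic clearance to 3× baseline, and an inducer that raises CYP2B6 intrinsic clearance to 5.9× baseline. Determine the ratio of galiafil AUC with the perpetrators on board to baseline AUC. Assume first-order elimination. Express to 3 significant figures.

0.250

The CYP2C9 pathway (23% of clearance) increases to 3× activity: 0.23 × 3 = 0.69.
The CYP2B6 pathway (52% of clearance) increases to 5.9× activity: 0.52 × 5.9 = 3.068.
Non-CYP routes (25%) are unchanged.
CL_new/CL_old = 0.69 + 3.068 + 0.25 = 4.008.
AUC ∝ 1/CL: fold-change = 1 / 4.008 = 0.250.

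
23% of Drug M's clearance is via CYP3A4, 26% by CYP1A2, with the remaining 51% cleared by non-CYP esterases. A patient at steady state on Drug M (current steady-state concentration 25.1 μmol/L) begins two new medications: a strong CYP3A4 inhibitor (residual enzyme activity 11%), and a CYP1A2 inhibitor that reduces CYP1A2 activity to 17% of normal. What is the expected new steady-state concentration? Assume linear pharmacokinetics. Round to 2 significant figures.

The CYP3A4 pathway (23% of clearance) is reduced to 0.11× activity: 0.23 × 0.11 = 0.0253.
The CYP1A2 pathway (26% of clearance) drops to 0.17× activity: 0.26 × 0.17 = 0.0442.
The remaining 51% of clearance is unaffected.
CL_new/CL_old = 0.0253 + 0.0442 + 0.51 = 0.5795.
New steady-state concentration = 25.1 / 0.5795 = 43 μmol/L (concentration scales inversely with clearance).

43 μmol/L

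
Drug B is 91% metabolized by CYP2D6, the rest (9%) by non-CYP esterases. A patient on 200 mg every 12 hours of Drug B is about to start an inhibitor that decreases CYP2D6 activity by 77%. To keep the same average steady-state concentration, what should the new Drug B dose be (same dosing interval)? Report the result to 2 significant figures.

The CYP2D6 pathway (91% of clearance) drops to 0.23× activity: 0.91 × 0.23 = 0.2093.
Non-CYP routes (9%) are unchanged.
New clearance relative to baseline: 0.2093 + 0.09 = 0.2993.
Exposure is unchanged when dose changes in proportion to clearance. New dose = 200 mg × 0.2993 = 60 mg.

60 mg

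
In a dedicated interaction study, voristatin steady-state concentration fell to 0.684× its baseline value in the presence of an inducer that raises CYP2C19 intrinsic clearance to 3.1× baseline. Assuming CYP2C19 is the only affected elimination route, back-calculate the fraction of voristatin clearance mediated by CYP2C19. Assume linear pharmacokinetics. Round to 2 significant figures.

CL'/CL = 1 / 0.684 = 1.462
3.1·fm + (1 − fm) = 1.462
fm = (1.462 − 1) / (3.1 − 1) = 0.22

0.22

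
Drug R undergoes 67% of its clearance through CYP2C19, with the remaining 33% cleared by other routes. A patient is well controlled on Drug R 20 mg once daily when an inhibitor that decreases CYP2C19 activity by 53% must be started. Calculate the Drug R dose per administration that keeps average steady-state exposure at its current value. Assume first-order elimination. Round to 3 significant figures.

12.9 mg

CYP2C19: 0.67 × 0.47 = 0.3149
Other: 0.33 (unchanged)
CL_new/CL_old = 0.3149 + 0.33 = 0.6449.
Exposure is unchanged when dose changes in proportion to clearance. New dose = 20 mg × 0.6449 = 12.9 mg.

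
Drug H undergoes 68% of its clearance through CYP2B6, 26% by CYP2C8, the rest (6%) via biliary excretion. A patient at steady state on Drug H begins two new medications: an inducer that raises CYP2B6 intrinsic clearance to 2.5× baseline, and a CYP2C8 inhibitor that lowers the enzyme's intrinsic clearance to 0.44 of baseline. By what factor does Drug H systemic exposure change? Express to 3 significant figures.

CYP2B6: 0.68 × 2.5 = 1.7
CYP2C8: 0.26 × 0.44 = 0.1144
Other: 0.06 (unchanged)
Relative clearance = 1.7 + 0.1144 + 0.06 = 1.8744.
Systemic exposure ∝ 1/CL: fold-change = 1 / 1.8744 = 0.534.

0.534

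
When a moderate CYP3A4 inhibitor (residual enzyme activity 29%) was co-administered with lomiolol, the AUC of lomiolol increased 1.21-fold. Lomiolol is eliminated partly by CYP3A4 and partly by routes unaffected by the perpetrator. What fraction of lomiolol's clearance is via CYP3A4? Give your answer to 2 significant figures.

0.24

CL'/CL = 1 / 1.21 = 0.8264
0.29·fm + (1 − fm) = 0.8264
fm = (0.8264 − 1) / (0.29 − 1) = 0.24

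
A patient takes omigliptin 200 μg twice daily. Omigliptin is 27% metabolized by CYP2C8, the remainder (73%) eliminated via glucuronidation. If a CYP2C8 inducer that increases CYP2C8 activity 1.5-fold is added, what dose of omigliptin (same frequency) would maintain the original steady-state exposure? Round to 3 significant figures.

The CYP2C8 pathway (27% of clearance) increases to 1.5× activity: 0.27 × 1.5 = 0.405.
Non-CYP routes (73%) are unchanged.
New clearance relative to baseline: 0.405 + 0.73 = 1.135.
Css,avg = (dose rate)/CL, so holding Css fixed requires dose ∝ CL: 200 × 1.135 = 227 μg.

227 μg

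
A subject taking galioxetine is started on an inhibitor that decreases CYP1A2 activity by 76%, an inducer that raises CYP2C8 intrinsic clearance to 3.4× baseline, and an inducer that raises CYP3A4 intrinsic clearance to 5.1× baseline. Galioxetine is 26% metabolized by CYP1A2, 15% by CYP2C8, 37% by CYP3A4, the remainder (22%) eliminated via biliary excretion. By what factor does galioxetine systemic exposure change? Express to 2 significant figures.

0.37

The CYP1A2 pathway (26% of clearance) is reduced to 0.24× activity: 0.26 × 0.24 = 0.0624.
The CYP2C8 pathway (15% of clearance) increases to 3.4× activity: 0.15 × 3.4 = 0.51.
The CYP3A4 pathway (37% of clearance) increases to 5.1× activity: 0.37 × 5.1 = 1.887.
Non-CYP routes (22%) are unchanged.
CL_new/CL_old = 0.0624 + 0.51 + 1.887 + 0.22 = 2.6794.
Because systemic exposure varies inversely with clearance, the combined effect is 1 / 2.6794 = 0.37.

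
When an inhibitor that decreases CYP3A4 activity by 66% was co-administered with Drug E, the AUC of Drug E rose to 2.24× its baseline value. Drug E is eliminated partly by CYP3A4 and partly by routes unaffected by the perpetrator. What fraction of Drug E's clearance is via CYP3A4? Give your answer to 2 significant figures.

0.84

CL'/CL = 1 / 2.24 = 0.4464
0.34·fm + (1 − fm) = 0.4464
fm = (0.4464 − 1) / (0.34 − 1) = 0.84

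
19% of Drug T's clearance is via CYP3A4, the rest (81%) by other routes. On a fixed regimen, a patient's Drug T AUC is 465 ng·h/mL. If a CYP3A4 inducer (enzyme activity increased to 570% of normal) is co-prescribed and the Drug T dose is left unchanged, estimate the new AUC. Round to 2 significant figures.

2.5 × 10² ng·h/mL

The CYP3A4 pathway (19% of clearance) increases to 5.7× activity: 0.19 × 5.7 = 1.083.
Non-CYP routes (81%) are unchanged.
CL_new/CL_old = 1.083 + 0.81 = 1.893.
New AUC = baseline ÷ relative clearance = 465 / 1.893 = 2.5 × 10² ng·h/mL.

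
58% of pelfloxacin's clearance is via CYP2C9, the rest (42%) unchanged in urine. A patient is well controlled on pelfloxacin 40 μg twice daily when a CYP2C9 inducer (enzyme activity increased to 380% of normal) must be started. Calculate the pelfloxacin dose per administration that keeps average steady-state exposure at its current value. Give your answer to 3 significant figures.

105 μg

CYP2C9: 0.58 × 3.8 = 2.204
Other: 0.42 (unchanged)
Relative clearance = 2.204 + 0.42 = 2.624.
To maintain the same steady-state level, dose must scale with clearance: new dose = 40 × 2.624 = 105 μg.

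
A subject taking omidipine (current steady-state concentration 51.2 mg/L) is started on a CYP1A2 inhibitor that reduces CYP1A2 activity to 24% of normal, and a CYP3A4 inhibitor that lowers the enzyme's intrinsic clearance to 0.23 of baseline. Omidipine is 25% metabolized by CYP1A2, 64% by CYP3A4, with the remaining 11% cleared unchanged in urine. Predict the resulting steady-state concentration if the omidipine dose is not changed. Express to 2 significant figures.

1.6 × 10² mg/L

The CYP1A2 pathway (25% of clearance) is reduced to 0.24× activity: 0.25 × 0.24 = 0.06.
The CYP3A4 pathway (64% of clearance) falls to 0.23× activity: 0.64 × 0.23 = 0.1472.
Non-CYP routes (11%) are unchanged.
CL_new/CL_old = 0.06 + 0.1472 + 0.11 = 0.3172.
Steady-state concentration ∝ 1/CL: new value = 51.2 / 0.3172 = 1.6 × 10² mg/L.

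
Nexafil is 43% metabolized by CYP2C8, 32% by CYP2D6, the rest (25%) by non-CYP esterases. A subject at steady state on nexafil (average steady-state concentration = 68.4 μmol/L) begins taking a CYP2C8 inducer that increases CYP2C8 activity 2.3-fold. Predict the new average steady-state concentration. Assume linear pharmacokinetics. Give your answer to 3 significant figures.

The CYP2C8 pathway (43% of clearance) rises to 2.3× activity: 0.43 × 2.3 = 0.989.
CYP2D6 (32%) and the residual 25% are unaffected.
Relative clearance = 0.989 + 0.32 + 0.25 = 1.559.
New average steady-state concentration = baseline ÷ relative clearance = 68.4 / 1.559 = 43.9 μmol/L.

43.9 μmol/L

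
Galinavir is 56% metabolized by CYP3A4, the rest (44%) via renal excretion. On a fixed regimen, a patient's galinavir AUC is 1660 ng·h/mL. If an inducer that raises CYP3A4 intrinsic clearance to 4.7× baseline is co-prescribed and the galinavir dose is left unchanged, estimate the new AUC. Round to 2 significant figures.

5.4 × 10² ng·h/mL

The CYP3A4 pathway (56% of clearance) is boosted to 4.7× activity: 0.56 × 4.7 = 2.632.
The remaining 44% of clearance is unaffected.
New clearance relative to baseline: 2.632 + 0.44 = 3.072.
AUC ∝ 1/CL, so new value = 1660 / 3.072 = 5.4 × 10² ng·h/mL.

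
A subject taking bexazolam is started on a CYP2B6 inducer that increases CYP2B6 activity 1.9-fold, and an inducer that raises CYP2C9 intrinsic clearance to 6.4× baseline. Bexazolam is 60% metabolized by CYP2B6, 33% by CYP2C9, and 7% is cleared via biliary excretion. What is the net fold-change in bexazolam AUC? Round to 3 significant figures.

The CYP2B6 pathway (60% of clearance) is boosted to 1.9× activity: 0.6 × 1.9 = 1.14.
The CYP2C9 pathway (33% of clearance) rises to 6.4× activity: 0.33 × 6.4 = 2.112.
Non-CYP routes (7%) are unchanged.
CL_new/CL_old = 1.14 + 2.112 + 0.07 = 3.322.
Net AUC ratio = 1 / 3.322 = 0.301.

0.301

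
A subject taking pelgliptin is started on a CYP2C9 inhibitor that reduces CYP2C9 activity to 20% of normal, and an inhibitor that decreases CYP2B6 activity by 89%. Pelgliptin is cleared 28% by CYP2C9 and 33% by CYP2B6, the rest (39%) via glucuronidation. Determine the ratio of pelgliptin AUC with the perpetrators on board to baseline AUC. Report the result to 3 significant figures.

The CYP2C9 pathway (28% of clearance) falls to 0.2× activity: 0.28 × 0.2 = 0.056.
The CYP2B6 pathway (33% of clearance) drops to 0.11× activity: 0.33 × 0.11 = 0.0363.
The remaining 39% of clearance is unaffected.
New clearance relative to baseline: 0.056 + 0.0363 + 0.39 = 0.4823.
AUC ∝ 1/CL: fold-change = 1 / 0.4823 = 2.07.

2.07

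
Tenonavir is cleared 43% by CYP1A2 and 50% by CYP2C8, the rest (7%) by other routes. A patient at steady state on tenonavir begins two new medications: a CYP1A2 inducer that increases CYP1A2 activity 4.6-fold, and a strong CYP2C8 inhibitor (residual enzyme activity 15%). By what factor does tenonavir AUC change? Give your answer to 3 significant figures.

0.471

The CYP1A2 pathway (43% of clearance) is boosted to 4.6× activity: 0.43 × 4.6 = 1.978.
The CYP2C8 pathway (50% of clearance) falls to 0.15× activity: 0.5 × 0.15 = 0.075.
Non-CYP routes (7%) are unchanged.
CL_new/CL_old = 1.978 + 0.075 + 0.07 = 2.123.
Because AUC varies inversely with clearance, the combined effect is 1 / 2.123 = 0.471.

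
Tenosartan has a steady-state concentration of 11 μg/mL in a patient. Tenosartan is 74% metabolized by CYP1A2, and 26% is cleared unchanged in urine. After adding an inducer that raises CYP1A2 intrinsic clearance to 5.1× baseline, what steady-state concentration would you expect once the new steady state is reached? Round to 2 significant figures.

2.7 μg/mL

The CYP1A2 pathway (74% of clearance) rises to 5.1× activity: 0.74 × 5.1 = 3.774.
Non-CYP routes (26%) are unchanged.
Relative clearance = 3.774 + 0.26 = 4.034.
New steady-state concentration = baseline ÷ relative clearance = 11 / 4.034 = 2.7 μg/mL.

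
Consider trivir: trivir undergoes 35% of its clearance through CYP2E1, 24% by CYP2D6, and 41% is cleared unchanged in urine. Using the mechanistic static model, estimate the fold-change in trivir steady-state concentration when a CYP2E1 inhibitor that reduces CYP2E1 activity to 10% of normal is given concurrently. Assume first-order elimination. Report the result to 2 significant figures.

CYP2E1: 0.35 × 0.1 = 0.035
CYP2D6: 0.24 (unchanged)
Other: 0.41 (unchanged)
Relative clearance = 0.035 + 0.24 + 0.41 = 0.685.
Steady-state concentration ratio = CL_old/CL_new = 1 / 0.685 = 1.5.

1.5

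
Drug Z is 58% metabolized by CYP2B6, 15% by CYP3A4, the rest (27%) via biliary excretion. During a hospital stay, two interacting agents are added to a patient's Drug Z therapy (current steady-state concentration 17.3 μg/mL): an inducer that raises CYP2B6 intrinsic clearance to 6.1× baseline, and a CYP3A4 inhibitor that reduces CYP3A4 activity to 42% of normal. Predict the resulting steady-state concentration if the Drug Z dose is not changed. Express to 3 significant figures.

The CYP2B6 pathway (58% of clearance) is boosted to 6.1× activity: 0.58 × 6.1 = 3.538.
The CYP3A4 pathway (15% of clearance) is reduced to 0.42× activity: 0.15 × 0.42 = 0.063.
The remaining 27% of clearance is unaffected.
CL_new/CL_old = 3.538 + 0.063 + 0.27 = 3.871.
Steady-state concentration ∝ 1/CL: new value = 17.3 / 3.871 = 4.47 μg/mL.

4.47 μg/mL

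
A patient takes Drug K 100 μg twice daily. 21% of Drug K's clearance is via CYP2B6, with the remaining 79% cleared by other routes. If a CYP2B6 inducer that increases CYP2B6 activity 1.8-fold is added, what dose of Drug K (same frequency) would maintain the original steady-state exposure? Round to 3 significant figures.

117 μg

CYP2B6: 0.21 × 1.8 = 0.378
Other: 0.79 (unchanged)
New clearance relative to baseline: 0.378 + 0.79 = 1.168.
To maintain the same steady-state level, dose must scale with clearance: new dose = 100 × 1.168 = 117 μg.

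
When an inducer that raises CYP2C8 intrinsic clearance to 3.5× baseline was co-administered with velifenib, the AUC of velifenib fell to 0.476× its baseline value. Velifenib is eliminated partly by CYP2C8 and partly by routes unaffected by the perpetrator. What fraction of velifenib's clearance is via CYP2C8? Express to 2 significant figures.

Let fm be the CYP2C8 fraction. New clearance relative to baseline = fm × 3.5 + (1 − fm).
AUC ratio = 1 / (new CL fraction), so new CL fraction = 1 / 0.476 = 2.101.
fm × 3.5 + 1 − fm = 2.101  ⇒  fm × (3.5 − 1) = 1.101  ⇒  fm = 0.44.

0.44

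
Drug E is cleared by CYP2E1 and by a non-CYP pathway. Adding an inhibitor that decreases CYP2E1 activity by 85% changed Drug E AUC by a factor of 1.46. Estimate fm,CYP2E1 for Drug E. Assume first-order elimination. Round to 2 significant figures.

Let fm be the CYP2E1 fraction. New clearance relative to baseline = fm × 0.15 + (1 − fm).
AUC ratio = 1 / (new CL fraction), so new CL fraction = 1 / 1.46 = 0.6849.
fm × 0.15 + 1 − fm = 0.6849  ⇒  fm × (0.15 − 1) = −0.3151  ⇒  fm = 0.37.

0.37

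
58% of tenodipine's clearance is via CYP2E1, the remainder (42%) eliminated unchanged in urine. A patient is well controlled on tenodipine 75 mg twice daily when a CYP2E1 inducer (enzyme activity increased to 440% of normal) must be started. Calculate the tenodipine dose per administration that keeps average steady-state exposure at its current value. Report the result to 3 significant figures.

The CYP2E1 pathway (58% of clearance) is boosted to 4.4× activity: 0.58 × 4.4 = 2.552.
Non-CYP routes (42%) are unchanged.
CL_new/CL_old = 2.552 + 0.42 = 2.972.
Css,avg = (dose rate)/CL, so holding Css fixed requires dose ∝ CL: 75 × 2.972 = 223 mg.

223 mg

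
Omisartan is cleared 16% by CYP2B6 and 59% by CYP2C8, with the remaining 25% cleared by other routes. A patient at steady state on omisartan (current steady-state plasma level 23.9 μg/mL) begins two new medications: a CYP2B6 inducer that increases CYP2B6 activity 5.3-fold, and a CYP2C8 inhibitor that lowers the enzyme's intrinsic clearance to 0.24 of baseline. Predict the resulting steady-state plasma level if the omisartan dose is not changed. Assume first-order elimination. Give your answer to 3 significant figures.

19.3 μg/mL

CYP2B6: 0.16 × 5.3 = 0.848
CYP2C8: 0.59 × 0.24 = 0.1416
Other: 0.25 (unchanged)
New clearance relative to baseline: 0.848 + 0.1416 + 0.25 = 1.2396.
New steady-state plasma level = 23.9 / 1.2396 = 19.3 μg/mL (concentration scales inversely with clearance).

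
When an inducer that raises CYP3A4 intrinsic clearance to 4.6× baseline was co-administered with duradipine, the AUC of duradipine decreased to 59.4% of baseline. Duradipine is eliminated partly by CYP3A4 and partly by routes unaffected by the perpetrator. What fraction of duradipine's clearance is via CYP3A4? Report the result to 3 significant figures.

0.190

CL'/CL = 1 / 0.594 = 1.684
4.6·fm + (1 − fm) = 1.684
fm = (1.684 − 1) / (4.6 − 1) = 0.190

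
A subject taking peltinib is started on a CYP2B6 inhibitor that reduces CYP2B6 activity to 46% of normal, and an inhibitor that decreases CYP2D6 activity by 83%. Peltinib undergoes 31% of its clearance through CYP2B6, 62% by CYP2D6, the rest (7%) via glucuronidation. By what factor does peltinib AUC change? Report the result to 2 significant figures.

The CYP2B6 pathway (31% of clearance) drops to 0.46× activity: 0.31 × 0.46 = 0.1426.
The CYP2D6 pathway (62% of clearance) falls to 0.17× activity: 0.62 × 0.17 = 0.1054.
The remaining 7% of clearance is unaffected.
CL_new/CL_old = 0.1426 + 0.1054 + 0.07 = 0.318.
AUC ∝ 1/CL: fold-change = 1 / 0.318 = 3.1.

3.1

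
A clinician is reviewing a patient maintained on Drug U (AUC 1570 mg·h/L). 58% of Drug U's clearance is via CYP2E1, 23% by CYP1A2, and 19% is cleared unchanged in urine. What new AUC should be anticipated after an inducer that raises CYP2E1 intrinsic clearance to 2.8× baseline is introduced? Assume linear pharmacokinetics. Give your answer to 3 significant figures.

The CYP2E1 pathway (58% of clearance) is boosted to 2.8× activity: 0.58 × 2.8 = 1.624.
CYP1A2 (23%) and the residual 19% are unaffected.
New clearance relative to baseline: 1.624 + 0.23 + 0.19 = 2.044.
AUC ∝ 1/CL, so new value = 1570 / 2.044 = 768 mg·h/L.

768 mg·h/L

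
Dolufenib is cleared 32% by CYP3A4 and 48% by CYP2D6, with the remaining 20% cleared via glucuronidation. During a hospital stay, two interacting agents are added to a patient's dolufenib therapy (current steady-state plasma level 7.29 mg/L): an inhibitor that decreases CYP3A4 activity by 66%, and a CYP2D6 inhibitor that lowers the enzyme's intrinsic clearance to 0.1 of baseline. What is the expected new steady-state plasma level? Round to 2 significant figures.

20 mg/L

The CYP3A4 pathway (32% of clearance) drops to 0.34× activity: 0.32 × 0.34 = 0.1088.
The CYP2D6 pathway (48% of clearance) falls to 0.1× activity: 0.48 × 0.1 = 0.048.
Non-CYP routes (20%) are unchanged.
Relative clearance = 0.1088 + 0.048 + 0.2 = 0.3568.
New steady-state plasma level = 7.29 / 0.3568 = 20 mg/L (concentration scales inversely with clearance).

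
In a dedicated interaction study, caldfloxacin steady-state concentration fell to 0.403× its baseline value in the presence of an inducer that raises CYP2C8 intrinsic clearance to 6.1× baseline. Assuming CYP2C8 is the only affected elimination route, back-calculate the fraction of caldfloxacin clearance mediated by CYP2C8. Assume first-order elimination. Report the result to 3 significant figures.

CL'/CL = 1 / 0.403 = 2.481
6.1·fm + (1 − fm) = 2.481
fm = (2.481 − 1) / (6.1 − 1) = 0.290

0.290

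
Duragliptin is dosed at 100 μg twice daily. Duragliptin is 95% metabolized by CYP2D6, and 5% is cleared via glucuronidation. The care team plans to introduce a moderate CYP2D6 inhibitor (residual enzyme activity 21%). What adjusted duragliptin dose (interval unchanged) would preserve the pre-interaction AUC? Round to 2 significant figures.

CYP2D6: 0.95 × 0.21 = 0.1995
Other: 0.05 (unchanged)
CL_new/CL_old = 0.1995 + 0.05 = 0.2495.
Exposure is unchanged when dose changes in proportion to clearance. New dose = 100 μg × 0.2495 = 25 μg.

25 μg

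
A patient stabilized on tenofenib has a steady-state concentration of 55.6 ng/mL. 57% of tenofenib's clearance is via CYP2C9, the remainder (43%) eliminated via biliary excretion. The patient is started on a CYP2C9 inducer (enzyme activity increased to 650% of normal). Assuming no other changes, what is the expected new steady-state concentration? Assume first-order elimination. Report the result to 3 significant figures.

The CYP2C9 pathway (57% of clearance) is boosted to 6.5× activity: 0.57 × 6.5 = 3.705.
The remaining 43% of clearance is unaffected.
New clearance relative to baseline: 3.705 + 0.43 = 4.135.
Steady-state concentration ∝ 1/CL, so new value = 55.6 / 4.135 = 13.4 ng/mL.

13.4 ng/mL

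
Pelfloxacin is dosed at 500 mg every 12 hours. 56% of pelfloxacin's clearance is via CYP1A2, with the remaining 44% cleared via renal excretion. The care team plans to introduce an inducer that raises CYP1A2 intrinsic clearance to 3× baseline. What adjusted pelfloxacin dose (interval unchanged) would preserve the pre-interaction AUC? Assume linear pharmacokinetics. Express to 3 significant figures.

The CYP1A2 pathway (56% of clearance) rises to 3× activity: 0.56 × 3 = 1.68.
Non-CYP routes (44%) are unchanged.
New clearance relative to baseline: 1.68 + 0.44 = 2.12.
Exposure is unchanged when dose changes in proportion to clearance. New dose = 500 mg × 2.12 = 1.06 × 10³ mg.

1.06 × 10³ mg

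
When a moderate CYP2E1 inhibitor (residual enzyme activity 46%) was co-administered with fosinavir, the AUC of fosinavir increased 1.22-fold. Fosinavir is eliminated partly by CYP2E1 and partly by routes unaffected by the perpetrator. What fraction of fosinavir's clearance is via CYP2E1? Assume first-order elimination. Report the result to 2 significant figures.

Write x for the fraction cleared via CYP2E1. The observed AUC change means clearance fell to 1/1.22 = 0.8197 of baseline.
Setting x·0.46 + (1 − x) = 0.8197 and solving: x = (0.8197 − 1)/(0.46 − 1) = 0.33.

0.33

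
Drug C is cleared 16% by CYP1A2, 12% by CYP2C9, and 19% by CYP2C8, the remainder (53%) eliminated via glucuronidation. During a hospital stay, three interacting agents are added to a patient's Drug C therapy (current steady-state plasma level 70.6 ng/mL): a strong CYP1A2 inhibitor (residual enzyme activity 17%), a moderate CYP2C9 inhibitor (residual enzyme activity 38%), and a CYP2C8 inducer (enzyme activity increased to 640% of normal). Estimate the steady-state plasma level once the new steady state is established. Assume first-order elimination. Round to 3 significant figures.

38.8 ng/mL

The CYP1A2 pathway (16% of clearance) falls to 0.17× activity: 0.16 × 0.17 = 0.0272.
The CYP2C9 pathway (12% of clearance) falls to 0.38× activity: 0.12 × 0.38 = 0.0456.
The CYP2C8 pathway (19% of clearance) increases to 6.4× activity: 0.19 × 6.4 = 1.216.
Non-CYP routes (53%) are unchanged.
New clearance relative to baseline: 0.0272 + 0.0456 + 1.216 + 0.53 = 1.8188.
Steady-state plasma level ∝ 1/CL: new value = 70.6 / 1.8188 = 38.8 ng/mL.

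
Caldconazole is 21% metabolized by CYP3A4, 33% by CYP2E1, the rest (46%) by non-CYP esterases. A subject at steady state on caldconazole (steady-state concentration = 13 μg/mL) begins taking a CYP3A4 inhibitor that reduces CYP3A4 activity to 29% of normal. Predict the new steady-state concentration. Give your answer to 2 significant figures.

15 μg/mL

The CYP3A4 pathway (21% of clearance) falls to 0.29× activity: 0.21 × 0.29 = 0.0609.
CYP2E1 (33%) and the residual 46% are unaffected.
Relative clearance = 0.0609 + 0.33 + 0.46 = 0.8509.
Steady-state concentration ∝ 1/CL, so new value = 13 / 0.8509 = 15 μg/mL.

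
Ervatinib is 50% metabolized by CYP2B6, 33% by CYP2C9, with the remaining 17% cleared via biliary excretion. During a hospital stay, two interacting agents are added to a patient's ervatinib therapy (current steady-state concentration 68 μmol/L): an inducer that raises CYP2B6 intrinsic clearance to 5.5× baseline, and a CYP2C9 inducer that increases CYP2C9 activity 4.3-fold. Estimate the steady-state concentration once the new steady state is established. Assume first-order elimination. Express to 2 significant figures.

The CYP2B6 pathway (50% of clearance) rises to 5.5× activity: 0.5 × 5.5 = 2.75.
The CYP2C9 pathway (33% of clearance) is boosted to 4.3× activity: 0.33 × 4.3 = 1.419.
The remaining 17% of clearance is unaffected.
CL_new/CL_old = 2.75 + 1.419 + 0.17 = 4.339.
Dividing the baseline by the relative clearance: 68 / 4.339 = 16 μmol/L.

16 μmol/L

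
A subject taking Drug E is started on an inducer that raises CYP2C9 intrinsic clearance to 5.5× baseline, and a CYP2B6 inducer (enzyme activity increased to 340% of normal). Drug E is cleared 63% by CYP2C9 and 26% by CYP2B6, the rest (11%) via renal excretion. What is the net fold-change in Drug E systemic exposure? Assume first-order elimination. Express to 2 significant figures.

0.22

The CYP2C9 pathway (63% of clearance) rises to 5.5× activity: 0.63 × 5.5 = 3.465.
The CYP2B6 pathway (26% of clearance) increases to 3.4× activity: 0.26 × 3.4 = 0.884.
Non-CYP routes (11%) are unchanged.
CL_new/CL_old = 3.465 + 0.884 + 0.11 = 4.459.
Net systemic exposure ratio = 1 / 4.459 = 0.22.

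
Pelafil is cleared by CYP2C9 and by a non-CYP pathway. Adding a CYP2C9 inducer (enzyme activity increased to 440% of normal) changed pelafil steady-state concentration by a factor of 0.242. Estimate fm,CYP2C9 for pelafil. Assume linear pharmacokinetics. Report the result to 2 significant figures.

0.92

Write x for the fraction cleared via CYP2C9. The observed steady-state concentration change means clearance rose to 1/0.242 = 4.132 of baseline.
Setting x·4.4 + (1 − x) = 4.132 and solving: x = (4.132 − 1)/(4.4 − 1) = 0.92.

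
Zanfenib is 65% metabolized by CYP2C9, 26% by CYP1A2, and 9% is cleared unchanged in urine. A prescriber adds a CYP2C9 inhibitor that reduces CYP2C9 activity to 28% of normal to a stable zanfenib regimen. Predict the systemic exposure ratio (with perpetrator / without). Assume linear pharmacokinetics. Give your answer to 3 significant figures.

1.88

The CYP2C9 pathway (65% of clearance) is reduced to 0.28× activity: 0.65 × 0.28 = 0.182.
CYP1A2 (26%) and the residual 9% are unaffected.
New clearance relative to baseline: 0.182 + 0.26 + 0.09 = 0.532.
Systemic exposure ratio = CL_old/CL_new = 1 / 0.532 = 1.88.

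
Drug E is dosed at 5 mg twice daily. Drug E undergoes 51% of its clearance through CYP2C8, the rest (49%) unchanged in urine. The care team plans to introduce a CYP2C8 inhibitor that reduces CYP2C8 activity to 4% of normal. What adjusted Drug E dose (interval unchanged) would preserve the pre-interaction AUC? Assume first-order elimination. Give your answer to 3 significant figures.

The CYP2C8 pathway (51% of clearance) drops to 0.04× activity: 0.51 × 0.04 = 0.0204.
Non-CYP routes (49%) are unchanged.
Relative clearance = 0.0204 + 0.49 = 0.5104.
Exposure is unchanged when dose changes in proportion to clearance. New dose = 5 mg × 0.5104 = 2.55 mg.

2.55 mg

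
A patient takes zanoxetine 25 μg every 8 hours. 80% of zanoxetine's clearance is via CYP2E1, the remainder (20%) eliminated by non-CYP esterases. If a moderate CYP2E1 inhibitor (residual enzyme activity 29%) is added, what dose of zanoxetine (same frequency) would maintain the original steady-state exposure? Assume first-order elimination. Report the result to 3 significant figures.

10.8 μg

The CYP2E1 pathway (80% of clearance) is reduced to 0.29× activity: 0.8 × 0.29 = 0.232.
The remaining 20% of clearance is unaffected.
CL_new/CL_old = 0.232 + 0.2 = 0.432.
To maintain the same steady-state level, dose must scale with clearance: new dose = 25 × 0.432 = 10.8 μg.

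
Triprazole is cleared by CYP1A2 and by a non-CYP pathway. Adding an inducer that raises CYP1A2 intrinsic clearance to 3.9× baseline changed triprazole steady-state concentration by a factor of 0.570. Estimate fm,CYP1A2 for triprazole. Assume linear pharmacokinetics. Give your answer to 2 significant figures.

Write x for the fraction cleared via CYP1A2. The observed steady-state concentration change means clearance rose to 1/0.570 = 1.754 of baseline.
Setting x·3.9 + (1 − x) = 1.754 and solving: x = (1.754 − 1)/(3.9 − 1) = 0.26.

0.26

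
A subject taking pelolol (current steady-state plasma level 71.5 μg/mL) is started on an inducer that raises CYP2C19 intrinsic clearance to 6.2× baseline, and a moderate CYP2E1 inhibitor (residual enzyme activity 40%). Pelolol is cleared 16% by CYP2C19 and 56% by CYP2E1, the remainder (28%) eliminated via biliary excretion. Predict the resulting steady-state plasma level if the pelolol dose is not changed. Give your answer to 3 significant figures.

The CYP2C19 pathway (16% of clearance) rises to 6.2× activity: 0.16 × 6.2 = 0.992.
The CYP2E1 pathway (56% of clearance) falls to 0.4× activity: 0.56 × 0.4 = 0.224.
Non-CYP routes (28%) are unchanged.
Relative clearance = 0.992 + 0.224 + 0.28 = 1.496.
Dividing the baseline by the relative clearance: 71.5 / 1.496 = 47.8 μg/mL.

47.8 μg/mL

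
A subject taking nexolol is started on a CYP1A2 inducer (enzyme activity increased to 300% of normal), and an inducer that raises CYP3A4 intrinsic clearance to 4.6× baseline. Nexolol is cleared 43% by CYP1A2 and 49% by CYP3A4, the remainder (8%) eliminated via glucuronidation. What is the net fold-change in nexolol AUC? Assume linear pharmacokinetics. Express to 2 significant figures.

0.28

The CYP1A2 pathway (43% of clearance) rises to 3× activity: 0.43 × 3 = 1.29.
The CYP3A4 pathway (49% of clearance) rises to 4.6× activity: 0.49 × 4.6 = 2.254.
Non-CYP routes (8%) are unchanged.
New clearance relative to baseline: 1.29 + 2.254 + 0.08 = 3.624.
Because AUC varies inversely with clearance, the combined effect is 1 / 3.624 = 0.28.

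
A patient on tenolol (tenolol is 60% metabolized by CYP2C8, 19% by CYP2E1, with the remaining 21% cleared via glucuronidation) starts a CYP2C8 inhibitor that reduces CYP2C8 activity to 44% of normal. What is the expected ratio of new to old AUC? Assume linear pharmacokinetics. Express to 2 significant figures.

1.5

The CYP2C8 pathway (60% of clearance) drops to 0.44× activity: 0.6 × 0.44 = 0.264.
CYP2E1 (19%) and the residual 21% are unaffected.
CL_new/CL_old = 0.264 + 0.19 + 0.21 = 0.664.
AUC ratio = CL_old/CL_new = 1 / 0.664 = 1.5.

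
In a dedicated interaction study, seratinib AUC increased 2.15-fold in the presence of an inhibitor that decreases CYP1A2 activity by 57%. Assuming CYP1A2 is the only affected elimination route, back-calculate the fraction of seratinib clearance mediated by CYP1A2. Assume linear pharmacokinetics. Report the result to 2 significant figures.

0.94

Let fm be the CYP1A2 fraction. New clearance relative to baseline = fm × 0.43 + (1 − fm).
AUC ratio = 1 / (new CL fraction), so new CL fraction = 1 / 2.15 = 0.4651.
fm × 0.43 + 1 − fm = 0.4651  ⇒  fm × (0.43 − 1) = −0.5349  ⇒  fm = 0.94.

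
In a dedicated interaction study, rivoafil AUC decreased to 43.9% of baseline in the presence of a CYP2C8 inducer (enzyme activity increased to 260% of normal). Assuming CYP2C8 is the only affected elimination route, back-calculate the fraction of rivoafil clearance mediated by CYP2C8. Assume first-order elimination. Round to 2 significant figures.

Write x for the fraction cleared via CYP2C8. The observed AUC change means clearance rose to 1/0.439 = 2.278 of baseline.
Setting x·2.6 + (1 − x) = 2.278 and solving: x = (2.278 − 1)/(2.6 − 1) = 0.80.

0.80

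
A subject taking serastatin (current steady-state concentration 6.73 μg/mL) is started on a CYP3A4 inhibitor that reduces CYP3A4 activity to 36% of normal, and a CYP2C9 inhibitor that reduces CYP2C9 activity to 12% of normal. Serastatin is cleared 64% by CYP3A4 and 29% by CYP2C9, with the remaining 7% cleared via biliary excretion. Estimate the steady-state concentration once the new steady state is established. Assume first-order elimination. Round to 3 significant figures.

The CYP3A4 pathway (64% of clearance) falls to 0.36× activity: 0.64 × 0.36 = 0.2304.
The CYP2C9 pathway (29% of clearance) drops to 0.12× activity: 0.29 × 0.12 = 0.0348.
Non-CYP routes (7%) are unchanged.
New clearance relative to baseline: 0.2304 + 0.0348 + 0.07 = 0.3352.
Dividing the baseline by the relative clearance: 6.73 / 0.3352 = 20.1 μg/mL.

20.1 μg/mL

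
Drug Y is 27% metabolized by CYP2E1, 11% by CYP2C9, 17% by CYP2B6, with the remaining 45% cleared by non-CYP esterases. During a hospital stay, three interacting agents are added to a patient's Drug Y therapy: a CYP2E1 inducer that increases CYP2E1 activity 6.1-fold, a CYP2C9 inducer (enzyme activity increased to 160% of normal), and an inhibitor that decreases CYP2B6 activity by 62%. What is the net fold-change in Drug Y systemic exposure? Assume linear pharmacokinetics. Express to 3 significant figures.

The CYP2E1 pathway (27% of clearance) rises to 6.1× activity: 0.27 × 6.1 = 1.647.
The CYP2C9 pathway (11% of clearance) rises to 1.6× activity: 0.11 × 1.6 = 0.176.
The CYP2B6 pathway (17% of clearance) drops to 0.38× activity: 0.17 × 0.38 = 0.0646.
Non-CYP routes (45%) are unchanged.
CL_new/CL_old = 1.647 + 0.176 + 0.0646 + 0.45 = 2.3376.
Net systemic exposure ratio = 1 / 2.3376 = 0.428.

0.428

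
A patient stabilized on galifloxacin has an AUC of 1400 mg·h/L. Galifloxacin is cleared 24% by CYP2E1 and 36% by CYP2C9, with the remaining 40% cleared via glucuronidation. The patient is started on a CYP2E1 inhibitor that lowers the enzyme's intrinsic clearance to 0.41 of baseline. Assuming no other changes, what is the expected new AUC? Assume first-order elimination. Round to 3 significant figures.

1.63 × 10³ mg·h/L

The CYP2E1 pathway (24% of clearance) drops to 0.41× activity: 0.24 × 0.41 = 0.0984.
CYP2C9 (36%) and the residual 40% are unaffected.
CL_new/CL_old = 0.0984 + 0.36 + 0.4 = 0.8584.
With dosing unchanged, AUC scales as 1/CL: 1400 / 0.8584 = 1.63 × 10³ mg·h/L.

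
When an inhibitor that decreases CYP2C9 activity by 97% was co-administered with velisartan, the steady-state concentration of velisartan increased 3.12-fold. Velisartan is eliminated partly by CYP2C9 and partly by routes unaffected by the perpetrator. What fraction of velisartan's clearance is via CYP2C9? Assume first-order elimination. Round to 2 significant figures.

0.70

Let fm be the CYP2C9 fraction. New clearance relative to baseline = fm × 0.03 + (1 − fm).
Steady-state concentration ratio = 1 / (new CL fraction), so new CL fraction = 1 / 3.12 = 0.3205.
fm × 0.03 + 1 − fm = 0.3205  ⇒  fm × (0.03 − 1) = −0.6795  ⇒  fm = 0.70.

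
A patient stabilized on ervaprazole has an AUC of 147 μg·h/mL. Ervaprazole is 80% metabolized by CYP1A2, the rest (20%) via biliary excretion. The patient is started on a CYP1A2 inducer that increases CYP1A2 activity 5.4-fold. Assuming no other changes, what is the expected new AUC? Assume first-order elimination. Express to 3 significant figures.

32.5 μg·h/mL

CYP1A2: 0.8 × 5.4 = 4.32
Other: 0.2 (unchanged)
Relative clearance = 4.32 + 0.2 = 4.52.
With dosing unchanged, AUC scales as 1/CL: 147 / 4.52 = 32.5 μg·h/mL.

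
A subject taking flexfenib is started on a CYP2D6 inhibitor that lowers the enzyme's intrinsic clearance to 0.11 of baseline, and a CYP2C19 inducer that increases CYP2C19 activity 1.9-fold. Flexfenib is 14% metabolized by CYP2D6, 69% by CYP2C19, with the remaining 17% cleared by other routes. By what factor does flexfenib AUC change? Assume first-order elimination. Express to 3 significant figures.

The CYP2D6 pathway (14% of clearance) is reduced to 0.11× activity: 0.14 × 0.11 = 0.0154.
The CYP2C19 pathway (69% of clearance) rises to 1.9× activity: 0.69 × 1.9 = 1.311.
The remaining 17% of clearance is unaffected.
New clearance relative to baseline: 0.0154 + 1.311 + 0.17 = 1.4964.
Because AUC varies inversely with clearance, the combined effect is 1 / 1.4964 = 0.668.

0.668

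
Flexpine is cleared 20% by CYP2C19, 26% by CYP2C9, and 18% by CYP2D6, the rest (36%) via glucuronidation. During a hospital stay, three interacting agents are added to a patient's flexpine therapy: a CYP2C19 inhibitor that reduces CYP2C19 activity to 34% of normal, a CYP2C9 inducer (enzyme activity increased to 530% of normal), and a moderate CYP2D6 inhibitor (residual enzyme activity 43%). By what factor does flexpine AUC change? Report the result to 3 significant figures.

0.531

CYP2C19: 0.2 × 0.34 = 0.068
CYP2C9: 0.26 × 5.3 = 1.378
CYP2D6: 0.18 × 0.43 = 0.0774
Other: 0.36 (unchanged)
New clearance relative to baseline: 0.068 + 1.378 + 0.0774 + 0.36 = 1.8834.
Net AUC ratio = 1 / 1.8834 = 0.531.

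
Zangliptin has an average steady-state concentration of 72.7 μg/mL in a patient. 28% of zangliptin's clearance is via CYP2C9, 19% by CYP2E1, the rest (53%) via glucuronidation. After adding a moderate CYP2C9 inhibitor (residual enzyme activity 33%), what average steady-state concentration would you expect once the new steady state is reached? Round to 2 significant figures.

The CYP2C9 pathway (28% of clearance) is reduced to 0.33× activity: 0.28 × 0.33 = 0.0924.
CYP2E1 (19%) and the residual 53% are unaffected.
CL_new/CL_old = 0.0924 + 0.19 + 0.53 = 0.8124.
Average steady-state concentration ∝ 1/CL, so new value = 72.7 / 0.8124 = 89 μg/mL.

89 μg/mL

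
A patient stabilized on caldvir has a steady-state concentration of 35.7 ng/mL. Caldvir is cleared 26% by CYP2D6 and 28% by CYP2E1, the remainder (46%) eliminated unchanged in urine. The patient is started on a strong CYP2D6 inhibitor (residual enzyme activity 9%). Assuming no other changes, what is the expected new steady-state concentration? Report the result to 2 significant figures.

47 ng/mL

The CYP2D6 pathway (26% of clearance) falls to 0.09× activity: 0.26 × 0.09 = 0.0234.
CYP2E1 (28%) and the residual 46% are unaffected.
CL_new/CL_old = 0.0234 + 0.28 + 0.46 = 0.7634.
With dosing unchanged, steady-state concentration scales as 1/CL: 35.7 / 0.7634 = 47 ng/mL.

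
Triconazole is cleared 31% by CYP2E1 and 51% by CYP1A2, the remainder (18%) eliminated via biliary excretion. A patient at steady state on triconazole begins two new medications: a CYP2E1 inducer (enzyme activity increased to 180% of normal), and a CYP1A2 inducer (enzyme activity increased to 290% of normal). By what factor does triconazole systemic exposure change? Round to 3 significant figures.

CYP2E1: 0.31 × 1.8 = 0.558
CYP1A2: 0.51 × 2.9 = 1.479
Other: 0.18 (unchanged)
CL_new/CL_old = 0.558 + 1.479 + 0.18 = 2.217.
Net systemic exposure ratio = 1 / 2.217 = 0.451.

0.451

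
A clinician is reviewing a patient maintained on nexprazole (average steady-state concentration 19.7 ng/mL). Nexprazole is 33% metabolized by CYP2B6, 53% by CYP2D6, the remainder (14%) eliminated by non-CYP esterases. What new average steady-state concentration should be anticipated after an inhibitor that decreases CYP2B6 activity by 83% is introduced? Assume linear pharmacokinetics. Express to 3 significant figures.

27.1 ng/mL

CYP2B6: 0.33 × 0.17 = 0.0561
CYP2D6: 0.53 (unchanged)
Other: 0.14 (unchanged)
Relative clearance = 0.0561 + 0.53 + 0.14 = 0.7261.
New average steady-state concentration = baseline ÷ relative clearance = 19.7 / 0.7261 = 27.1 ng/mL.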